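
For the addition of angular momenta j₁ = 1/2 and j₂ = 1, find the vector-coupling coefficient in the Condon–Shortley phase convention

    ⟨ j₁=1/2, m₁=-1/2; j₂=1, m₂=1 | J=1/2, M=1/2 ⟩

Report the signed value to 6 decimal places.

-0.816497

j₁+j₂−J=1  J+j₁−j₂=0  J−j₁+j₂=1  j₁+j₂+J+1=3
(j₁±m₁, j₂±m₂, J±M) = (0,1,2,0,1,0)
P² = 2/3
sum k=1..1:
  [1] −1/1 = -1
S = -1
C² = P²·S² = 2/3 ; C = -0.816497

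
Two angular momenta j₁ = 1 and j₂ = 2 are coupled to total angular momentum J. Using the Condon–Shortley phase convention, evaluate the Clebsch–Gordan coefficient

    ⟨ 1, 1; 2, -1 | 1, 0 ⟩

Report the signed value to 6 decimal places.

√[3·2!0!2!/5! · 2!0!1!3!1!1!] = √(6/5)
  +(−1)^0/∏(0,2,0,1,0,1)! = 1/2  (running 1/2)
⟨..|..⟩ = √(6/5)·(1/2) = +0.547723

+√(3/10) ≈ +0.547723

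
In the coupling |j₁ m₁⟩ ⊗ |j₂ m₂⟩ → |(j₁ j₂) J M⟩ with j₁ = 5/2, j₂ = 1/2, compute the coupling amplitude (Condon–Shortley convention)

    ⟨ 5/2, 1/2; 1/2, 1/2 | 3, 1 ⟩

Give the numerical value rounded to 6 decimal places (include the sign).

+0.816497  (= +√(2/3))

j₁+j₂−J=0  J+j₁−j₂=5  J−j₁+j₂=1  j₁+j₂+J+1=7
(j₁±m₁, j₂±m₂, J±M) = (3,2,1,0,4,2)
P² = 96
sum k=0..0:
  [0] +1/12 = 1/12
S = 1/12
C² = P²·S² = 2/3 ; C = +0.816497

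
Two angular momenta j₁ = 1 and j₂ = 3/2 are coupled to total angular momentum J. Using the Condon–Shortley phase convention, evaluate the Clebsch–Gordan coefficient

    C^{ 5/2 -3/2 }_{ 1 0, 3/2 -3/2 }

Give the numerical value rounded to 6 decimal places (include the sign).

triangle: 0!*2!*3!/6! = 12/720
(j±m)!: 1!*1!*0!*3!*1!*4! = 144
prefactor² = (2J+1)*Δ*N² = 72/5
  k=0: +1/(0!*0!*1!*0!*1!*3!) = 1/6
Σ = 1/6  ⇒  CG² = 72/5*1/6² = 2/5
CG = +√(2/5) = +0.632456

+√(2/5) = +0.632456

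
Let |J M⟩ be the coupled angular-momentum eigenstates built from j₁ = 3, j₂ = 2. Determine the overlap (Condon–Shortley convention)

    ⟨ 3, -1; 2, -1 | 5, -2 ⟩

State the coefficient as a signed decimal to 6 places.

triangle: 0!×6!×4!/11! = 17280/39916800
(j±m)!: 2!×4!×1!×3!×3!×7! = 8709120
prefactor² = (2J+1)×Δ×N² = 41472
  k=0: +1/(0!×0!×4!×1!×2!×3!) = 1/288
Σ = 1/288  ⇒  CG² = 41472×1/288² = 1/2
CG = +√(1/2) = +0.707107

+√(1/2) ≈ +0.707107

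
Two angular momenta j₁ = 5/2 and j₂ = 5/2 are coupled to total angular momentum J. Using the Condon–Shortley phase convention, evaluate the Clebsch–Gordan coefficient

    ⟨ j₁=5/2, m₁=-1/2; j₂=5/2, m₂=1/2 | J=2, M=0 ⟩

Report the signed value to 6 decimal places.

j₁+j₂−J=3  J+j₁−j₂=2  J−j₁+j₂=2  j₁+j₂+J+1=8
(j₁±m₁, j₂±m₂, J±M) = (2,3,3,2,2,2)
P² = 12/7
sum k=1..3:
  [1] −1/8 = -1/8
  [2] +1/2 = 1/2
  [3] −1/24 = -1/24
S = 1/3
C² = P²·S² = 4/21 ; C = +0.436436

+√(4/21) = +0.436436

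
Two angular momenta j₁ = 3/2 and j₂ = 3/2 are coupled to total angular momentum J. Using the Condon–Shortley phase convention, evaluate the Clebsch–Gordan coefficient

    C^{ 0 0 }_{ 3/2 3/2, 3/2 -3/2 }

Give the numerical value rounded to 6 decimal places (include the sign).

+√(1/4) ≈ +0.500000

√[1·3!0!0!/4! · 3!0!0!3!0!0!] = √(9)
  +(−1)^0/∏(0,3,0,0,0,0)! = 1/6  (running 1/6)
⟨..|..⟩ = √(9)·(1/6) = +0.500000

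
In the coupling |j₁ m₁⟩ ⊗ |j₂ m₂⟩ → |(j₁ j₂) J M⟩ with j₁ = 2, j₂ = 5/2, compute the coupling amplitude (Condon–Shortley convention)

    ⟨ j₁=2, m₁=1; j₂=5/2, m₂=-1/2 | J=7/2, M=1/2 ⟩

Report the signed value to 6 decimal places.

+√(14/45) ≈ +0.557773

j₁+j₂−J=1  J+j₁−j₂=3  J−j₁+j₂=4  j₁+j₂+J+1=9
(j₁±m₁, j₂±m₂, J±M) = (3,1,2,3,4,3)
P² = 1152/35
sum k=0..1:
  [0] +1/8 = 1/8
  [1] −1/36 = -1/36
S = 7/72
C² = P²·S² = 14/45 ; C = +0.557773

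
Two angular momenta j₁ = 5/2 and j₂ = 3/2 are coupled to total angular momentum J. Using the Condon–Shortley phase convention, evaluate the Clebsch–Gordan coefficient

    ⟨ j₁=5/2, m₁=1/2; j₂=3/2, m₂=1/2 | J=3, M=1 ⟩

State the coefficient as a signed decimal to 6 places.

j₁+j₂−J=1  J+j₁−j₂=4  J−j₁+j₂=2  j₁+j₂+J+1=8
(j₁±m₁, j₂±m₂, J±M) = (3,2,2,1,4,2)
P² = 48/5
sum k=0..1:
  [0] +1/8 = 1/8
  [1] −1/6 = -1/6
S = -1/24
C² = P²·S² = 1/60 ; C = -0.129099

−√(1/60) = -0.129099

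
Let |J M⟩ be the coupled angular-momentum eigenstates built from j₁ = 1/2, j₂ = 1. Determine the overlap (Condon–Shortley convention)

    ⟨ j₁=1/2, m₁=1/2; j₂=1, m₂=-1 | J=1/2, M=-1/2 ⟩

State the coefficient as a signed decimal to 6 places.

√[2·1!0!1!/3! · 1!0!0!2!0!1!] = √(2/3)
  +(−1)^0/∏(0,1,0,0,0,1)! = 1  (running 1)
⟨..|..⟩ = √(2/3)·(1) = +0.816497

+√(2/3) = +0.816497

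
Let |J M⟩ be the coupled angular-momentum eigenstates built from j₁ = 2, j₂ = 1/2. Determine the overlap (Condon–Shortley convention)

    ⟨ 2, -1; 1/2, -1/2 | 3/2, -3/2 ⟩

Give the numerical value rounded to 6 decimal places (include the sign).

+0.447214  (= +√(1/5))

triangle: 1!×3!×0!/5! = 6/120
(j±m)!: 1!×3!×0!×1!×0!×3! = 36
prefactor² = (2J+1)×Δ×N² = 36/5
  k=0: +1/(0!×1!×3!×0!×0!×0!) = 1/6
Σ = 1/6  ⇒  CG² = 36/5×1/6² = 1/5
CG = +√(1/5) = +0.447214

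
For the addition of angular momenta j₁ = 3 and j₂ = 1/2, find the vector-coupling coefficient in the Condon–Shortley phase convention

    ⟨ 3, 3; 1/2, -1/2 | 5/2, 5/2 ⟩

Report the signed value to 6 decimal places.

j₁+j₂−J=1  J+j₁−j₂=5  J−j₁+j₂=0  j₁+j₂+J+1=7
(j₁±m₁, j₂±m₂, J±M) = (6,0,0,1,5,0)
P² = 86400/7
sum k=0..0:
  [0] +1/120 = 1/120
S = 1/120
C² = P²·S² = 6/7 ; C = +0.925820

+√(6/7) = +0.925820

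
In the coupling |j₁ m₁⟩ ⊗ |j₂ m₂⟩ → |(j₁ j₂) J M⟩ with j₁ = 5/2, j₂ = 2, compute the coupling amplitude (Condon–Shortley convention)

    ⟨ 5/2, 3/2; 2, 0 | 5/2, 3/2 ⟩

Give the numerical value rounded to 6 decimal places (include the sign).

j₁+j₂−J=2  J+j₁−j₂=3  J−j₁+j₂=2  j₁+j₂+J+1=8
(j₁±m₁, j₂±m₂, J±M) = (4,1,2,2,4,1)
P² = 288/35
sum k=0..1:
  [0] +1/8 = 1/8
  [1] −1/6 = -1/6
S = -1/24
C² = P²·S² = 1/70 ; C = -0.119523

−√(1/70) = -0.119523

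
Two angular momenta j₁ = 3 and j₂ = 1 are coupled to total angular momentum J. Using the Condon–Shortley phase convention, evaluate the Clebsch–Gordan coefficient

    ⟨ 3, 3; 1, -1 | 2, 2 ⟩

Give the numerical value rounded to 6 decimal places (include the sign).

j₁+j₂−J=2  J+j₁−j₂=4  J−j₁+j₂=0  j₁+j₂+J+1=7
(j₁±m₁, j₂±m₂, J±M) = (6,0,0,2,4,0)
P² = 11520/7
sum k=0..0:
  [0] +1/48 = 1/48
S = 1/48
C² = P²·S² = 5/7 ; C = +0.845154

+√(5/7) = +0.845154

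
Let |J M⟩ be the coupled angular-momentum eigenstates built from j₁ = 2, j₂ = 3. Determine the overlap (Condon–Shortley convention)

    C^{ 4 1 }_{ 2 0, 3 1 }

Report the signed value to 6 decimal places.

triangle: 1!×3!×5!/10! = 720/3628800
(j±m)!: 2!×2!×4!×2!×5!×3! = 138240
prefactor² = (2J+1)×Δ×N² = 1728/7
  k=0: +1/(0!×1!×2!×4!×1!×1!) = 1/48
  k=1: −1/(1!×0!×1!×3!×2!×2!) = -1/24
Σ = -1/48  ⇒  CG² = 1728/7×(-1/48)² = 3/28
CG = −√(3/28) = -0.327327

-0.327327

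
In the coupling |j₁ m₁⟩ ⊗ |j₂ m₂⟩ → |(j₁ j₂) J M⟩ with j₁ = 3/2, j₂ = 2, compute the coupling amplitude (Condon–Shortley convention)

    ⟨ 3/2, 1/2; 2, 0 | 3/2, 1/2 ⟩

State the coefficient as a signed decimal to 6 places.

−√(1/5) ≈ -0.447214

j₁+j₂−J=2  J+j₁−j₂=1  J−j₁+j₂=2  j₁+j₂+J+1=6
(j₁±m₁, j₂±m₂, J±M) = (2,1,2,2,2,1)
P² = 16/45
sum k=0..1:
  [0] +1/4 = 1/4
  [1] −1/1 = -1
S = -3/4
C² = P²·S² = 1/5 ; C = -0.447214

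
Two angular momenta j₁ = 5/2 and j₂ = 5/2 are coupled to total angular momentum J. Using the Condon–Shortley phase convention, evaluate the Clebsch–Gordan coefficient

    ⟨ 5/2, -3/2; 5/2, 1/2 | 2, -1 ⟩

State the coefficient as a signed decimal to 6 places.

triangle: 3!·2!·2!/8! = 24/40320
(j±m)!: 1!·4!·3!·2!·1!·3! = 1728
prefactor² = (2J+1)·Δ·N² = 36/7
  k=2: +1/(2!·1!·2!·1!·0!·1!) = 1/4
  k=3: −1/(3!·0!·1!·0!·1!·2!) = -1/12
Σ = 1/6  ⇒  CG² = 36/7·1/6² = 1/7
CG = +√(1/7) = +0.377964

+0.377964  (= +√(1/7))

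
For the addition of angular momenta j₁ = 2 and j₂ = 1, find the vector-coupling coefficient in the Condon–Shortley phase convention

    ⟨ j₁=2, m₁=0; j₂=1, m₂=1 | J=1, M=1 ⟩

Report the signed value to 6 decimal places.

√[3·2!2!0!/5! · 2!2!2!0!2!0!] = √(8/5)
  +(−1)^2/∏(2,0,0,0,2,0)! = 1/4  (running 1/4)
⟨..|..⟩ = √(8/5)·(1/4) = +0.316228

+0.316228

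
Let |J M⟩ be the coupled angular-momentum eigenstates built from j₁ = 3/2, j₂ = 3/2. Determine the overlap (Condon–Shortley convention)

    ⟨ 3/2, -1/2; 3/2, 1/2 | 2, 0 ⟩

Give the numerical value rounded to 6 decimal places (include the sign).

triangle: 1!*2!*2!/6! = 4/720
(j±m)!: 1!*2!*2!*1!*2!*2! = 16
prefactor² = (2J+1)*Δ*N² = 4/9
  k=0: +1/(0!*1!*2!*2!*0!*0!) = 1/4
  k=1: −1/(1!*0!*1!*1!*1!*1!) = -1
Σ = -3/4  ⇒  CG² = 4/9*(-3/4)² = 1/4
CG = −√(1/4) = -0.500000

−√(1/4) = -0.500000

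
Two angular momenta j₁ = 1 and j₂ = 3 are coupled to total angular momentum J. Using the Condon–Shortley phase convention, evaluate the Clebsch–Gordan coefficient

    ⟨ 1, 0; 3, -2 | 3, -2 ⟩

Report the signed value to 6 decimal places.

+0.577350  (= +√(1/3))

√[7·1!1!5!/8! · 1!1!1!5!1!5!] = √(300)
  +(−1)^0/∏(0,1,1,1,0,4)! = 1/24  (running 1/24)
  +(−1)^1/∏(1,0,0,0,1,5)! = -1/120  (running 1/30)
⟨..|..⟩ = √(300)·(1/30) = +0.577350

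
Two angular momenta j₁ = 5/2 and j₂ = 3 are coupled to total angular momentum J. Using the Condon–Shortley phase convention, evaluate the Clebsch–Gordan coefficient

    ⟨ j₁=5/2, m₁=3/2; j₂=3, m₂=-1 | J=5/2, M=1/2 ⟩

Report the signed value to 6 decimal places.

-0.169031  (= −√(1/35))

√[6·3!2!3!/9! · 4!1!2!4!3!2!] = √(576/35)
  +(−1)^0/∏(0,3,1,2,1,1)! = 1/12  (running 1/12)
  +(−1)^1/∏(1,2,0,1,2,2)! = -1/8  (running -1/24)
⟨..|..⟩ = √(576/35)·(-1/24) = -0.169031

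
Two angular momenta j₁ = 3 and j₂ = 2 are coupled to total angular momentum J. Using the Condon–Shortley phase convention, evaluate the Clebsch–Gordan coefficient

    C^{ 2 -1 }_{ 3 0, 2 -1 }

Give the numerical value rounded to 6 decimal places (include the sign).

triangle: 3!*3!*1!/8! = 36/40320
(j±m)!: 3!*3!*1!*3!*1!*3! = 1296
prefactor² = (2J+1)*Δ*N² = 81/14
  k=0: +1/(0!*3!*3!*1!*0!*0!) = 1/36
  k=1: −1/(1!*2!*2!*0!*1!*1!) = -1/4
Σ = -2/9  ⇒  CG² = 81/14*(-2/9)² = 2/7
CG = −√(2/7) = -0.534522

−√(2/7) ≈ -0.534522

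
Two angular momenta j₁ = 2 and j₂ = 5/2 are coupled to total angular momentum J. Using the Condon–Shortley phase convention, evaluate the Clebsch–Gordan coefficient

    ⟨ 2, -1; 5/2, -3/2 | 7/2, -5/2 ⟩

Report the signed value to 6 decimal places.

+√(1/63) = +0.125988

triangle: 1!×3!×4!/9! = 144/362880
(j±m)!: 1!×3!×1!×4!×1!×6! = 103680
prefactor² = (2J+1)×Δ×N² = 2304/7
  k=0: +1/(0!×1!×3!×1!×0!×3!) = 1/36
  k=1: −1/(1!×0!×2!×0!×1!×4!) = -1/48
Σ = 1/144  ⇒  CG² = 2304/7×1/144² = 1/63
CG = +√(1/63) = +0.125988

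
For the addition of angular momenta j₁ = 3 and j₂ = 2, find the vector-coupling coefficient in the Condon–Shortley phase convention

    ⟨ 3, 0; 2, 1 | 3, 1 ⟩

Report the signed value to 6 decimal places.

−√(1/30) ≈ -0.182574

√[7·2!4!2!/9! · 3!3!3!1!4!2!] = √(96/5)
  +(−1)^1/∏(1,1,2,2,2,0)! = -1/8  (running -1/8)
  +(−1)^2/∏(2,0,1,1,3,1)! = 1/12  (running -1/24)
⟨..|..⟩ = √(96/5)·(-1/24) = -0.182574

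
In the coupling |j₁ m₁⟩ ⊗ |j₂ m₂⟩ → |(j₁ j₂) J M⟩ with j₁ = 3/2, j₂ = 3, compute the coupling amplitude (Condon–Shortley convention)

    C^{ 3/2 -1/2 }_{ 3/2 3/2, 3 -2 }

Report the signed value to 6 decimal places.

triangle: 3!*0!*3!/7! = 36/5040
(j±m)!: 3!*0!*1!*5!*1!*2! = 1440
prefactor² = (2J+1)*Δ*N² = 288/7
  k=0: +1/(0!*3!*0!*1!*0!*2!) = 1/12
Σ = 1/12  ⇒  CG² = 288/7*1/12² = 2/7
CG = +√(2/7) = +0.534522

+√(2/7) = +0.534522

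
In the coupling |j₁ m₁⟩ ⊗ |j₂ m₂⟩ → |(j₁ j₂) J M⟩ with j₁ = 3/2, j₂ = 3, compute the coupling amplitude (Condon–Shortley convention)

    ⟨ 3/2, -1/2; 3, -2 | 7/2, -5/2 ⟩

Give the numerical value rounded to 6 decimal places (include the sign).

+0.377964

j₁+j₂−J=1  J+j₁−j₂=2  J−j₁+j₂=5  j₁+j₂+J+1=9
(j₁±m₁, j₂±m₂, J±M) = (1,2,1,5,1,6)
P² = 6400/7
sum k=0..1:
  [0] +1/48 = 1/48
  [1] −1/120 = -1/120
S = 1/80
C² = P²·S² = 1/7 ; C = +0.377964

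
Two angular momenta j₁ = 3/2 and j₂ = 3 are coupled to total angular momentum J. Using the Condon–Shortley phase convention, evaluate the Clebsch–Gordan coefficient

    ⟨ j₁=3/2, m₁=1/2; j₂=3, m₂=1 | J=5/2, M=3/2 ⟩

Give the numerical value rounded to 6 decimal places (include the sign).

j₁+j₂−J=2  J+j₁−j₂=1  J−j₁+j₂=4  j₁+j₂+J+1=8
(j₁±m₁, j₂±m₂, J±M) = (2,1,4,2,4,1)
P² = 576/35
sum k=0..1:
  [0] +1/48 = 1/48
  [1] −1/6 = -1/6
S = -7/48
C² = P²·S² = 7/20 ; C = -0.591608

-0.591608  (= −√(7/20))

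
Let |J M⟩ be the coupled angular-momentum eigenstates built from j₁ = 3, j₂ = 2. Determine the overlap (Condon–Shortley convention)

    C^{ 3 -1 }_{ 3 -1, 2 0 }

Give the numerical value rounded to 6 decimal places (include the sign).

−√(3/20) = -0.387298

triangle: 2!×4!×2!/9! = 96/362880
(j±m)!: 2!×4!×2!×2!×2!×4! = 9216
prefactor² = (2J+1)×Δ×N² = 256/15
  k=0: +1/(0!×2!×4!×2!×0!×0!) = 1/96
  k=1: −1/(1!×1!×3!×1!×1!×1!) = -1/6
  k=2: +1/(2!×0!×2!×0!×2!×2!) = 1/16
Σ = -3/32  ⇒  CG² = 256/15×(-3/32)² = 3/20
CG = −√(3/20) = -0.387298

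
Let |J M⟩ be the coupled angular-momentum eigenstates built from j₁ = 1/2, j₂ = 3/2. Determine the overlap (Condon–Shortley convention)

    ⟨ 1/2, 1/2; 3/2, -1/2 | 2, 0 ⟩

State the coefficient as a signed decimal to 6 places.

+√(1/2) = +0.707107

j₁+j₂−J=0  J+j₁−j₂=1  J−j₁+j₂=3  j₁+j₂+J+1=5
(j₁±m₁, j₂±m₂, J±M) = (1,0,1,2,2,2)
P² = 2
sum k=0..0:
  [0] +1/2 = 1/2
S = 1/2
C² = P²·S² = 1/2 ; C = +0.707107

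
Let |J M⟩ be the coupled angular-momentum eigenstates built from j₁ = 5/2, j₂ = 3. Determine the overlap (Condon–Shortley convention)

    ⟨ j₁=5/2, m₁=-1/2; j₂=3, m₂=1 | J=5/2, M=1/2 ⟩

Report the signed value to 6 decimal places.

triangle: 3!×2!×3!/9! = 72/362880
(j±m)!: 2!×3!×4!×2!×3!×2! = 6912
prefactor² = (2J+1)×Δ×N² = 288/35
  k=1: −1/(1!×2!×2!×3!×0!×0!) = -1/24
  k=2: +1/(2!×1!×1!×2!×1!×1!) = 1/4
  k=3: −1/(3!×0!×0!×1!×2!×2!) = -1/24
Σ = 1/6  ⇒  CG² = 288/35×1/6² = 8/35
CG = +√(8/35) = +0.478091

+0.478091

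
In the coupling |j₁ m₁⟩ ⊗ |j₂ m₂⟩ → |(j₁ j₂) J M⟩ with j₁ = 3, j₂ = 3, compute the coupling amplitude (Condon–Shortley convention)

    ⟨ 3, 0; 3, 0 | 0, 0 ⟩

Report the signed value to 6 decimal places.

triangle: 6!·0!·0!/7! = 720/5040
(j±m)!: 3!·3!·3!·3!·0!·0! = 1296
prefactor² = (2J+1)·Δ·N² = 1296/7
  k=3: −1/(3!·3!·0!·0!·0!·0!) = -1/36
Σ = -1/36  ⇒  CG² = 1296/7·(-1/36)² = 1/7
CG = −√(1/7) = -0.377964

−√(1/7) = -0.377964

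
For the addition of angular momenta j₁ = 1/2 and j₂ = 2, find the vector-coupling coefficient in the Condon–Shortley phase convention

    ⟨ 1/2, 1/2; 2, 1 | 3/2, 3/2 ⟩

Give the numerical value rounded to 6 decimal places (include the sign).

+0.447214

j₁+j₂−J=1  J+j₁−j₂=0  J−j₁+j₂=3  j₁+j₂+J+1=5
(j₁±m₁, j₂±m₂, J±M) = (1,0,3,1,3,0)
P² = 36/5
sum k=0..0:
  [0] +1/6 = 1/6
S = 1/6
C² = P²·S² = 1/5 ; C = +0.447214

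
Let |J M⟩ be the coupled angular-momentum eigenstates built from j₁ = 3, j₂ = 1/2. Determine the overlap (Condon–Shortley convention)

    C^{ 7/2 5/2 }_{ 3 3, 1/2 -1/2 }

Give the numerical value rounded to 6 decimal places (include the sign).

+√(1/7) ≈ +0.377964

√[8·0!6!1!/8! · 6!0!0!1!6!1!] = √(518400/7)
  +(−1)^0/∏(0,0,0,0,6,1)! = 1/720  (running 1/720)
⟨..|..⟩ = √(518400/7)·(1/720) = +0.377964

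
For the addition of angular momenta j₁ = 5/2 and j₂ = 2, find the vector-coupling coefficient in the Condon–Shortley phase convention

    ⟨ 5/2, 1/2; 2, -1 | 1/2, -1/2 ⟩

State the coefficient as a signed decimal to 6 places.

-0.365148

triangle: 4!*1!*0!/6! = 24/720
(j±m)!: 3!*2!*1!*3!*0!*1! = 72
prefactor² = (2J+1)*Δ*N² = 24/5
  k=1: −1/(1!*3!*1!*0!*0!*0!) = -1/6
Σ = -1/6  ⇒  CG² = 24/5*(-1/6)² = 2/15
CG = −√(2/15) = -0.365148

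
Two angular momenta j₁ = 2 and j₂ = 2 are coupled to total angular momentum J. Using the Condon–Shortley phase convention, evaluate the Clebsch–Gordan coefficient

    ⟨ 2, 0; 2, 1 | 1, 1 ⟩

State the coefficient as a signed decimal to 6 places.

+0.547723

√[3·3!1!1!/6! · 2!2!3!1!2!0!] = √(6/5)
  +(−1)^2/∏(2,1,0,1,1,0)! = 1/2  (running 1/2)
⟨..|..⟩ = √(6/5)·(1/2) = +0.547723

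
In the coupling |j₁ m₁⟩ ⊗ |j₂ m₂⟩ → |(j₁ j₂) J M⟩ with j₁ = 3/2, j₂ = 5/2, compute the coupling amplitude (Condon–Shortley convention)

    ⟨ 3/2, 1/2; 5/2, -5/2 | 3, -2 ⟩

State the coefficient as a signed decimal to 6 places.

+√(5/12) = +0.645497

√[7·1!2!4!/8! · 2!1!0!5!1!5!] = √(240)
  +(−1)^0/∏(0,1,1,0,1,4)! = 1/24  (running 1/24)
⟨..|..⟩ = √(240)·(1/24) = +0.645497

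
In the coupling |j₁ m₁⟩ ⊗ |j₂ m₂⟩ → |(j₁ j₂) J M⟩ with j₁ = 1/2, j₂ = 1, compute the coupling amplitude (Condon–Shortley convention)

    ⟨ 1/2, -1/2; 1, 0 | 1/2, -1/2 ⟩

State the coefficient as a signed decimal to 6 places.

triangle: 1!·0!·1!/3! = 1/6
(j±m)!: 0!·1!·1!·1!·0!·1! = 1
prefactor² = (2J+1)·Δ·N² = 1/3
  k=1: −1/(1!·0!·0!·0!·0!·1!) = -1
Σ = -1  ⇒  CG² = 1/3·(-1)² = 1/3
CG = −√(1/3) = -0.577350

−√(1/3) ≈ -0.577350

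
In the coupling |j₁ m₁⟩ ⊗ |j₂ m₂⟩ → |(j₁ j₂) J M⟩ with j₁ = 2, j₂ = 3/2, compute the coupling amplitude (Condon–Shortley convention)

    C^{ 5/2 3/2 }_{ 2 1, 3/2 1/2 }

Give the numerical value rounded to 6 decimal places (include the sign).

√[6·1!3!2!/7! · 3!1!2!1!4!1!] = √(144/35)
  +(−1)^0/∏(0,1,1,2,2,0)! = 1/4  (running 1/4)
  +(−1)^1/∏(1,0,0,1,3,1)! = -1/6  (running 1/12)
⟨..|..⟩ = √(144/35)·(1/12) = +0.169031

+0.169031  (= +√(1/35))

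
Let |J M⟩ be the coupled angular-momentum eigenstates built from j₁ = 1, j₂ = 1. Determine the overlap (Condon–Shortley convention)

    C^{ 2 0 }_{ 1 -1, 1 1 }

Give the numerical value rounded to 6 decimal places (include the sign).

+√(1/6) = +0.408248

triangle: 0!×2!×2!/5! = 4/120
(j±m)!: 0!×2!×2!×0!×2!×2! = 16
prefactor² = (2J+1)×Δ×N² = 8/3
  k=0: +1/(0!×0!×2!×2!×0!×0!) = 1/4
Σ = 1/4  ⇒  CG² = 8/3×1/4² = 1/6
CG = +√(1/6) = +0.408248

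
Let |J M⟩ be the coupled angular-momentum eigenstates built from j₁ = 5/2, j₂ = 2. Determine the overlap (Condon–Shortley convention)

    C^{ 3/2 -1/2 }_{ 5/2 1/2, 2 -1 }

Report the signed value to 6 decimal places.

triangle: 3!*2!*1!/7! = 12/5040
(j±m)!: 3!*2!*1!*3!*1!*2! = 144
prefactor² = (2J+1)*Δ*N² = 48/35
  k=0: +1/(0!*3!*2!*1!*0!*0!) = 1/12
  k=1: −1/(1!*2!*1!*0!*1!*1!) = -1/2
Σ = -5/12  ⇒  CG² = 48/35*(-5/12)² = 5/21
CG = −√(5/21) = -0.487950

−√(5/21) = -0.487950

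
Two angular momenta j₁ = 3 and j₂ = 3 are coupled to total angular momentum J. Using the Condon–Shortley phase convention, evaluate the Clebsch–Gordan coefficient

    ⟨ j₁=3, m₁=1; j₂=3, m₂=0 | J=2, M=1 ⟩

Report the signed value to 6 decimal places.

+√(1/42) = +0.154303

triangle: 4!×2!×2!/9! = 96/362880
(j±m)!: 4!×2!×3!×3!×3!×1! = 10368
prefactor² = (2J+1)×Δ×N² = 96/7
  k=1: −1/(1!×3!×1!×2!×1!×0!) = -1/12
  k=2: +1/(2!×2!×0!×1!×2!×1!) = 1/8
Σ = 1/24  ⇒  CG² = 96/7×1/24² = 1/42
CG = +√(1/42) = +0.154303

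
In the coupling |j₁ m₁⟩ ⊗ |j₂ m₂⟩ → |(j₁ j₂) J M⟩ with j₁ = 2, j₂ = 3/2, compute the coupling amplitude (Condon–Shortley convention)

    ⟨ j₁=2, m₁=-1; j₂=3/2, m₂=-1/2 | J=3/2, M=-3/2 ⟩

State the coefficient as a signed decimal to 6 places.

√[4·2!2!1!/6! · 1!3!1!2!0!3!] = √(8/5)
  +(−1)^1/∏(1,1,2,0,0,1)! = -1/2  (running -1/2)
⟨..|..⟩ = √(8/5)·(-1/2) = -0.632456

-0.632456  (= −√(2/5))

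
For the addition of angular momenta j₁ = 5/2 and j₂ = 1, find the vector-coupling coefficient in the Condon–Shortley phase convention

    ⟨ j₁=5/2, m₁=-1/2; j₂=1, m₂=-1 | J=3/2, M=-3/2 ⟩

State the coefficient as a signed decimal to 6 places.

+√(1/15) = +0.258199

√[4·2!3!0!/6! · 2!3!0!2!0!3!] = √(48/5)
  +(−1)^0/∏(0,2,3,0,0,0)! = 1/12  (running 1/12)
⟨..|..⟩ = √(48/5)·(1/12) = +0.258199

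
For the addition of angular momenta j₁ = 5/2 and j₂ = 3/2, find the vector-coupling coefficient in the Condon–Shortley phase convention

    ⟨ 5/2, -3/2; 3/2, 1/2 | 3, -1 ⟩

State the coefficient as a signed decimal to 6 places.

-0.639010  (= −√(49/120))

√[7·1!4!2!/8! · 1!4!2!1!2!4!] = √(96/5)
  +(−1)^0/∏(0,1,4,2,0,0)! = 1/48  (running 1/48)
  +(−1)^1/∏(1,0,3,1,1,1)! = -1/6  (running -7/48)
⟨..|..⟩ = √(96/5)·(-7/48) = -0.639010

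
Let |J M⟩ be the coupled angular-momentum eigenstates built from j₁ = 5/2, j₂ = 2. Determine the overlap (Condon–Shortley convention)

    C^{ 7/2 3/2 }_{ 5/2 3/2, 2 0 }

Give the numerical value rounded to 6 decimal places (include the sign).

+0.534522  (= +√(2/7))

j₁+j₂−J=1  J+j₁−j₂=4  J−j₁+j₂=3  j₁+j₂+J+1=9
(j₁±m₁, j₂±m₂, J±M) = (4,1,2,2,5,2)
P² = 512/7
sum k=0..1:
  [0] +1/12 = 1/12
  [1] −1/48 = -1/48
S = 1/16
C² = P²·S² = 2/7 ; C = +0.534522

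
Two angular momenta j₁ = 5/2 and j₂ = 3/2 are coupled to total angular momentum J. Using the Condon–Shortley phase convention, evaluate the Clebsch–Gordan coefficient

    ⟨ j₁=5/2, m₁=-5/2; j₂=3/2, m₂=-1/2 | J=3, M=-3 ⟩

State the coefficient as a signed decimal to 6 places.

−√(5/8) = -0.790569

j₁+j₂−J=1  J+j₁−j₂=4  J−j₁+j₂=2  j₁+j₂+J+1=8
(j₁±m₁, j₂±m₂, J±M) = (0,5,1,2,0,6)
P² = 1440
sum k=1..1:
  [1] −1/48 = -1/48
S = -1/48
C² = P²·S² = 5/8 ; C = -0.790569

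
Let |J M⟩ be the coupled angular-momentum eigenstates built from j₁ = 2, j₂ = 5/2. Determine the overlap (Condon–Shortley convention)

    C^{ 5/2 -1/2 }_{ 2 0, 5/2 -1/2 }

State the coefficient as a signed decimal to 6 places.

−√(8/35) ≈ -0.478091

√[6·2!2!3!/8! · 2!2!2!3!2!3!] = √(72/35)
  +(−1)^0/∏(0,2,2,2,0,1)! = 1/8  (running 1/8)
  +(−1)^1/∏(1,1,1,1,1,2)! = -1/2  (running -3/8)
  +(−1)^2/∏(2,0,0,0,2,3)! = 1/24  (running -1/3)
⟨..|..⟩ = √(72/35)·(-1/3) = -0.478091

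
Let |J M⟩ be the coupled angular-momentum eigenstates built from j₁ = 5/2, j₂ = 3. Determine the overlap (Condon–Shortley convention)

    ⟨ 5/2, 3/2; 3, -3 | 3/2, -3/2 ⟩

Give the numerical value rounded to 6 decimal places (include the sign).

j₁+j₂−J=4  J+j₁−j₂=1  J−j₁+j₂=2  j₁+j₂+J+1=8
(j₁±m₁, j₂±m₂, J±M) = (4,1,0,6,0,3)
P² = 3456/7
sum k=0..0:
  [0] +1/48 = 1/48
S = 1/48
C² = P²·S² = 3/14 ; C = +0.462910

+√(3/14) = +0.462910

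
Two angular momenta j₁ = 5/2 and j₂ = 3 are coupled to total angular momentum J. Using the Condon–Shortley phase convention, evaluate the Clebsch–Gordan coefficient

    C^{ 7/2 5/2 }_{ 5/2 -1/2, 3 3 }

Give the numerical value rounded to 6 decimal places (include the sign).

√[8·2!3!4!/10! · 2!3!6!0!6!1!] = √(27648/7)
  +(−1)^2/∏(2,0,1,4,2,0)! = 1/96  (running 1/96)
⟨..|..⟩ = √(27648/7)·(1/96) = +0.654654

+0.654654  (= +√(3/7))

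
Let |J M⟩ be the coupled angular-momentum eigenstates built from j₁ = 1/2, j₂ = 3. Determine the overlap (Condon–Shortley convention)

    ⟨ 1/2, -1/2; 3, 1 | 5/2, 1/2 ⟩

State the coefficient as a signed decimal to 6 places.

-0.755929  (= −√(4/7))

√[6·1!0!5!/7! · 0!1!4!2!3!2!] = √(576/7)
  +(−1)^1/∏(1,0,0,3,0,2)! = -1/12  (running -1/12)
⟨..|..⟩ = √(576/7)·(-1/12) = -0.755929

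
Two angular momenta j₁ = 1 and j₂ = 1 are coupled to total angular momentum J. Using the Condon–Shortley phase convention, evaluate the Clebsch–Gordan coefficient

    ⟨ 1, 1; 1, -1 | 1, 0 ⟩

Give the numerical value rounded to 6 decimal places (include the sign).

+√(1/2) = +0.707107

√[3·1!1!1!/4! · 2!0!0!2!1!1!] = √(1/2)
  +(−1)^0/∏(0,1,0,0,1,1)! = 1  (running 1)
⟨..|..⟩ = √(1/2)·(1) = +0.707107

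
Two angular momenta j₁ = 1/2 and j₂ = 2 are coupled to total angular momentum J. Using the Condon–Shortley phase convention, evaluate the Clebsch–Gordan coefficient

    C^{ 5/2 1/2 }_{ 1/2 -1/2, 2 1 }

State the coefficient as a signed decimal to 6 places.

√[6·0!1!4!/6! · 0!1!3!1!3!2!] = √(72/5)
  +(−1)^0/∏(0,0,1,3,0,1)! = 1/6  (running 1/6)
⟨..|..⟩ = √(72/5)·(1/6) = +0.632456

+√(2/5) ≈ +0.632456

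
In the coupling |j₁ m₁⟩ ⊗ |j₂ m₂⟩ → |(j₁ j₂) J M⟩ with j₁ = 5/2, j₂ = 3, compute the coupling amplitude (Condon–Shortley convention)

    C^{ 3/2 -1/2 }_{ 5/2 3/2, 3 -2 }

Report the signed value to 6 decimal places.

−√(1/21) ≈ -0.218218

√[4·4!1!2!/8! · 4!1!1!5!1!2!] = √(192/7)
  +(−1)^0/∏(0,4,1,1,0,1)! = 1/24  (running 1/24)
  +(−1)^1/∏(1,3,0,0,1,2)! = -1/12  (running -1/24)
⟨..|..⟩ = √(192/7)·(-1/24) = -0.218218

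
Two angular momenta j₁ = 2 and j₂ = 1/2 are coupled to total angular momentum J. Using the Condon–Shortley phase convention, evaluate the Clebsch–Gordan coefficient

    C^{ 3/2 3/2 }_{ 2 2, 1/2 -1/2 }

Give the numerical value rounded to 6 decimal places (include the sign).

+√(4/5) = +0.894427

j₁+j₂−J=1  J+j₁−j₂=3  J−j₁+j₂=0  j₁+j₂+J+1=5
(j₁±m₁, j₂±m₂, J±M) = (4,0,0,1,3,0)
P² = 144/5
sum k=0..0:
  [0] +1/6 = 1/6
S = 1/6
C² = P²·S² = 4/5 ; C = +0.894427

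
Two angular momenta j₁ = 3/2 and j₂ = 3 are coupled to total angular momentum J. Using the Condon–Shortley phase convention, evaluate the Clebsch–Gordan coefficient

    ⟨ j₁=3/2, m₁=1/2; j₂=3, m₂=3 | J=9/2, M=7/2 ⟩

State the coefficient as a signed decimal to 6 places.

√[10·0!3!6!/10! · 2!1!6!0!8!1!] = √(691200)
  +(−1)^0/∏(0,0,1,6,2,0)! = 1/1440  (running 1/1440)
⟨..|..⟩ = √(691200)·(1/1440) = +0.577350

+√(1/3) ≈ +0.577350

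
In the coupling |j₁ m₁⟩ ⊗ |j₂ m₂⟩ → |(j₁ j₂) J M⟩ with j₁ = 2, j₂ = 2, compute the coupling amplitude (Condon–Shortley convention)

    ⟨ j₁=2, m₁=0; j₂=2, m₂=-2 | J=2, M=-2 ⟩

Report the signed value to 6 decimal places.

+0.534522

triangle: 2!×2!×2!/7! = 8/5040
(j±m)!: 2!×2!×0!×4!×0!×4! = 2304
prefactor² = (2J+1)×Δ×N² = 128/7
  k=0: +1/(0!×2!×2!×0!×0!×2!) = 1/8
Σ = 1/8  ⇒  CG² = 128/7×1/8² = 2/7
CG = +√(2/7) = +0.534522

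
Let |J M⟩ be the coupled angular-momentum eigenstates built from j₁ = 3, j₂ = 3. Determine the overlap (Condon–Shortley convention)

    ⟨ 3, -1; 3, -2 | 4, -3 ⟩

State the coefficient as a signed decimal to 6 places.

-0.301511  (= −√(1/11))

j₁+j₂−J=2  J+j₁−j₂=4  J−j₁+j₂=4  j₁+j₂+J+1=11
(j₁±m₁, j₂±m₂, J±M) = (2,4,1,5,1,7)
P² = 82944/11
sum k=0..1:
  [0] +1/288 = 1/288
  [1] −1/144 = -1/144
S = -1/288
C² = P²·S² = 1/11 ; C = -0.301511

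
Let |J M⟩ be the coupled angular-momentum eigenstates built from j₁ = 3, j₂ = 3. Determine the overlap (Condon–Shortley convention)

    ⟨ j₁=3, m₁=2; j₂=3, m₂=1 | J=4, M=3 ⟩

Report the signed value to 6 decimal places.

j₁+j₂−J=2  J+j₁−j₂=4  J−j₁+j₂=4  j₁+j₂+J+1=11
(j₁±m₁, j₂±m₂, J±M) = (5,1,4,2,7,1)
P² = 82944/11
sum k=0..1:
  [0] +1/288 = 1/288
  [1] −1/144 = -1/144
S = -1/288
C² = P²·S² = 1/11 ; C = -0.301511

-0.301511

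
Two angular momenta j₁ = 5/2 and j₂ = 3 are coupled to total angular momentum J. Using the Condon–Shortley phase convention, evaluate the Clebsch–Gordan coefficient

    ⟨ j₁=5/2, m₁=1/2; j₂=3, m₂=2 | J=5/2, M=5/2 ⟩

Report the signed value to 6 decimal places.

triangle: 3!*2!*3!/9! = 72/362880
(j±m)!: 3!*2!*5!*1!*5!*0! = 172800
prefactor² = (2J+1)*Δ*N² = 1440/7
  k=2: +1/(2!*1!*0!*3!*2!*0!) = 1/24
Σ = 1/24  ⇒  CG² = 1440/7*1/24² = 5/14
CG = +√(5/14) = +0.597614

+0.597614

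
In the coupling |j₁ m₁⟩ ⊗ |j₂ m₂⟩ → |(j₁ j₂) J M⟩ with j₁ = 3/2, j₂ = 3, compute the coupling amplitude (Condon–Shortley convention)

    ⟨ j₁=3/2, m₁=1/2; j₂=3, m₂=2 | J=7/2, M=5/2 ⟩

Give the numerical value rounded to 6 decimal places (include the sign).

triangle: 1!*2!*5!/9! = 240/362880
(j±m)!: 2!*1!*5!*1!*6!*1! = 172800
prefactor² = (2J+1)*Δ*N² = 6400/7
  k=0: +1/(0!*1!*1!*5!*1!*0!) = 1/120
  k=1: −1/(1!*0!*0!*4!*2!*1!) = -1/48
Σ = -1/80  ⇒  CG² = 6400/7*(-1/80)² = 1/7
CG = −√(1/7) = -0.377964

−√(1/7) ≈ -0.377964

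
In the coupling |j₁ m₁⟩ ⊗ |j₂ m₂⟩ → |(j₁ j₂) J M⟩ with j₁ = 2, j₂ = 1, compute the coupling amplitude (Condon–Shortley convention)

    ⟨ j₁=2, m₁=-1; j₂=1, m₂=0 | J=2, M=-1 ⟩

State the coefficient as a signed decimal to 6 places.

−√(1/6) = -0.408248

√[5·1!3!1!/6! · 1!3!1!1!1!3!] = √(3/2)
  +(−1)^0/∏(0,1,3,1,0,0)! = 1/6  (running 1/6)
  +(−1)^1/∏(1,0,2,0,1,1)! = -1/2  (running -1/3)
⟨..|..⟩ = √(3/2)·(-1/3) = -0.408248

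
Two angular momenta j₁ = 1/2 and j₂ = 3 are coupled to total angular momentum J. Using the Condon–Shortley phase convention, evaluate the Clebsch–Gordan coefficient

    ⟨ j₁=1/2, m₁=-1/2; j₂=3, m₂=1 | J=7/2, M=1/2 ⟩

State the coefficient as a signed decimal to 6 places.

triangle: 0!*1!*6!/8! = 720/40320
(j±m)!: 0!*1!*4!*2!*4!*3! = 6912
prefactor² = (2J+1)*Δ*N² = 6912/7
  k=0: +1/(0!*0!*1!*4!*0!*2!) = 1/48
Σ = 1/48  ⇒  CG² = 6912/7*1/48² = 3/7
CG = +√(3/7) = +0.654654

+√(3/7) = +0.654654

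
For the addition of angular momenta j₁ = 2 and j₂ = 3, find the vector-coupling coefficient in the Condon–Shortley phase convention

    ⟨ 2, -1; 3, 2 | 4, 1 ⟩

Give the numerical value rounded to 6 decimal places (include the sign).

-0.591608

j₁+j₂−J=1  J+j₁−j₂=3  J−j₁+j₂=5  j₁+j₂+J+1=10
(j₁±m₁, j₂±m₂, J±M) = (1,3,5,1,5,3)
P² = 6480/7
sum k=0..1:
  [0] +1/720 = 1/720
  [1] −1/48 = -1/48
S = -7/360
C² = P²·S² = 7/20 ; C = -0.591608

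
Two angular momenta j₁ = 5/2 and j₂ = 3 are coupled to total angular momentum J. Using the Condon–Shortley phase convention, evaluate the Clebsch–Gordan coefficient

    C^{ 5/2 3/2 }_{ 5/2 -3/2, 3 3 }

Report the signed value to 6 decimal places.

-0.617213

√[6·3!2!3!/9! · 1!4!6!0!4!1!] = √(3456/7)
  +(−1)^3/∏(3,0,1,3,1,0)! = -1/36  (running -1/36)
⟨..|..⟩ = √(3456/7)·(-1/36) = -0.617213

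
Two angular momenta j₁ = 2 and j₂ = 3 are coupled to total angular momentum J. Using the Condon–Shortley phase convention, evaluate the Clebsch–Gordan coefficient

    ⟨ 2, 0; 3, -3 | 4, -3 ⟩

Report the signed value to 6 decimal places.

j₁+j₂−J=1  J+j₁−j₂=3  J−j₁+j₂=5  j₁+j₂+J+1=10
(j₁±m₁, j₂±m₂, J±M) = (2,2,0,6,1,7)
P² = 25920
sum k=0..0:
  [0] +1/240 = 1/240
S = 1/240
C² = P²·S² = 9/20 ; C = +0.670820

+√(9/20) = +0.670820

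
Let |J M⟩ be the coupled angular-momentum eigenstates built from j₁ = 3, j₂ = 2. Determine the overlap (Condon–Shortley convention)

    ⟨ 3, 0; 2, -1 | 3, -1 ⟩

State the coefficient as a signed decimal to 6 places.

−√(1/30) ≈ -0.182574

j₁+j₂−J=2  J+j₁−j₂=4  J−j₁+j₂=2  j₁+j₂+J+1=9
(j₁±m₁, j₂±m₂, J±M) = (3,3,1,3,2,4)
P² = 96/5
sum k=0..1:
  [0] +1/12 = 1/12
  [1] −1/8 = -1/8
S = -1/24
C² = P²·S² = 1/30 ; C = -0.182574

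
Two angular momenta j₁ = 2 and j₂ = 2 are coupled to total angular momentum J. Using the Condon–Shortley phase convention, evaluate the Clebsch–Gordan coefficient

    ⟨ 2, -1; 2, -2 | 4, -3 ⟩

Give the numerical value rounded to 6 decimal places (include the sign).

+√(1/2) = +0.707107

j₁+j₂−J=0  J+j₁−j₂=4  J−j₁+j₂=4  j₁+j₂+J+1=9
(j₁±m₁, j₂±m₂, J±M) = (1,3,0,4,1,7)
P² = 10368
sum k=0..0:
  [0] +1/144 = 1/144
S = 1/144
C² = P²·S² = 1/2 ; C = +0.707107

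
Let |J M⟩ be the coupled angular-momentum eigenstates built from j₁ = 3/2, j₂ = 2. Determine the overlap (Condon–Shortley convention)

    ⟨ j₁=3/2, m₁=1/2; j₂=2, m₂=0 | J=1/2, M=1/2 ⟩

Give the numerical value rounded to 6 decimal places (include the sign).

−√(1/5) ≈ -0.447214

j₁+j₂−J=3  J+j₁−j₂=0  J−j₁+j₂=1  j₁+j₂+J+1=5
(j₁±m₁, j₂±m₂, J±M) = (2,1,2,2,1,0)
P² = 4/5
sum k=1..1:
  [1] −1/2 = -1/2
S = -1/2
C² = P²·S² = 1/5 ; C = -0.447214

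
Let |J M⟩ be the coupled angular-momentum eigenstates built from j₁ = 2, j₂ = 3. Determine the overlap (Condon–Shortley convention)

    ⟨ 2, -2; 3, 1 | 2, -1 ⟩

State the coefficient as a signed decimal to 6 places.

-0.462910  (= −√(3/14))

j₁+j₂−J=3  J+j₁−j₂=1  J−j₁+j₂=3  j₁+j₂+J+1=8
(j₁±m₁, j₂±m₂, J±M) = (0,4,4,2,1,3)
P² = 216/7
sum k=3..3:
  [3] −1/12 = -1/12
S = -1/12
C² = P²·S² = 3/14 ; C = -0.462910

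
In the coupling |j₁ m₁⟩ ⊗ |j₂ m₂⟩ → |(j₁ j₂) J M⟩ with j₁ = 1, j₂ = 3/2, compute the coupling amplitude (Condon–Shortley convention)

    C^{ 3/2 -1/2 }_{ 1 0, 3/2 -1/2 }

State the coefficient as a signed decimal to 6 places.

√[4·1!1!2!/5! · 1!1!1!2!1!2!] = √(4/15)
  +(−1)^0/∏(0,1,1,1,0,1)! = 1  (running 1)
  +(−1)^1/∏(1,0,0,0,1,2)! = -1/2  (running 1/2)
⟨..|..⟩ = √(4/15)·(1/2) = +0.258199

+√(1/15) = +0.258199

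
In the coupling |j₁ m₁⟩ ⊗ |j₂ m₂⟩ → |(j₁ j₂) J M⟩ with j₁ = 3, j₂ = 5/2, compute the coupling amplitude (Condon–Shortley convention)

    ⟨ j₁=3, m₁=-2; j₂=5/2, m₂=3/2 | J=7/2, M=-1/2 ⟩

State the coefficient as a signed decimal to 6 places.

+0.563436  (= +√(20/63))

j₁+j₂−J=2  J+j₁−j₂=4  J−j₁+j₂=3  j₁+j₂+J+1=10
(j₁±m₁, j₂±m₂, J±M) = (1,5,4,1,3,4)
P² = 9216/35
sum k=1..2:
  [1] −1/144 = -1/144
  [2] +1/24 = 1/24
S = 5/144
C² = P²·S² = 20/63 ; C = +0.563436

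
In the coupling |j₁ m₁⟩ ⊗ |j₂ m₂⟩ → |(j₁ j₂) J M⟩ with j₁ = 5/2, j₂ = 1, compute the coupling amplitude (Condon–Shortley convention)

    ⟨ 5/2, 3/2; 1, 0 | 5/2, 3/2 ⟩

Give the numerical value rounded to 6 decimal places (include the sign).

+√(9/35) = +0.507093

√[6·1!4!1!/7! · 4!1!1!1!4!1!] = √(576/35)
  +(−1)^0/∏(0,1,1,1,3,0)! = 1/6  (running 1/6)
  +(−1)^1/∏(1,0,0,0,4,1)! = -1/24  (running 1/8)
⟨..|..⟩ = √(576/35)·(1/8) = +0.507093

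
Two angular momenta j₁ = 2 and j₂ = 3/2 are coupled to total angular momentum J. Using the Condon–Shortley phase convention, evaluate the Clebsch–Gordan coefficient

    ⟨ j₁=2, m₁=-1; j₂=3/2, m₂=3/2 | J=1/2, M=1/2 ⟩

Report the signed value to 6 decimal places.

-0.316228  (= −√(1/10))

√[2·3!1!0!/5! · 1!3!3!0!1!0!] = √(18/5)
  +(−1)^3/∏(3,0,0,0,1,0)! = -1/6  (running -1/6)
⟨..|..⟩ = √(18/5)·(-1/6) = -0.316228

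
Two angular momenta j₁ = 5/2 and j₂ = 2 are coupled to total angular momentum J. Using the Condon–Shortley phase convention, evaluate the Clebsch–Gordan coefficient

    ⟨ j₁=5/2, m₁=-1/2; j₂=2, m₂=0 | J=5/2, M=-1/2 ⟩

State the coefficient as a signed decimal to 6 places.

j₁+j₂−J=2  J+j₁−j₂=3  J−j₁+j₂=2  j₁+j₂+J+1=8
(j₁±m₁, j₂±m₂, J±M) = (2,3,2,2,2,3)
P² = 72/35
sum k=0..2:
  [0] +1/24 = 1/24
  [1] −1/2 = -1/2
  [2] +1/8 = 1/8
S = -1/3
C² = P²·S² = 8/35 ; C = -0.478091

-0.478091  (= −√(8/35))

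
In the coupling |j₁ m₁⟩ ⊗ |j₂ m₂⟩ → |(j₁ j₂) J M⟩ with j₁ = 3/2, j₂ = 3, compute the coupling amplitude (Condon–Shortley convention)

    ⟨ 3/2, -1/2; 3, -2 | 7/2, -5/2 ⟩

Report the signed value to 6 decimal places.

+0.377964  (= +√(1/7))

√[8·1!2!5!/9! · 1!2!1!5!1!6!] = √(6400/7)
  +(−1)^0/∏(0,1,2,1,0,4)! = 1/48  (running 1/48)
  +(−1)^1/∏(1,0,1,0,1,5)! = -1/120  (running 1/80)
⟨..|..⟩ = √(6400/7)·(1/80) = +0.377964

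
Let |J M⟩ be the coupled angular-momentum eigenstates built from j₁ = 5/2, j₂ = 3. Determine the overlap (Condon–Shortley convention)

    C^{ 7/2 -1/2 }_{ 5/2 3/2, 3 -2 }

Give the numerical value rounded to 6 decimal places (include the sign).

triangle: 2!·3!·4!/10! = 288/3628800
(j±m)!: 4!·1!·1!·5!·3!·4! = 414720
prefactor² = (2J+1)·Δ·N² = 9216/35
  k=0: +1/(0!·2!·1!·1!·2!·3!) = 1/24
  k=1: −1/(1!·1!·0!·0!·3!·4!) = -1/144
Σ = 5/144  ⇒  CG² = 9216/35·5/144² = 20/63
CG = +√(20/63) = +0.563436

+√(20/63) ≈ +0.563436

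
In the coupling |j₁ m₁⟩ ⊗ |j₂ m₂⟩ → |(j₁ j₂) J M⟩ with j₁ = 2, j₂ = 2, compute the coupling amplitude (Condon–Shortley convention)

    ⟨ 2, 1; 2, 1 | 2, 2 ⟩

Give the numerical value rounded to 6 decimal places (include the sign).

-0.654654

j₁+j₂−J=2  J+j₁−j₂=2  J−j₁+j₂=2  j₁+j₂+J+1=7
(j₁±m₁, j₂±m₂, J±M) = (3,1,3,1,4,0)
P² = 48/7
sum k=1..1:
  [1] −1/4 = -1/4
S = -1/4
C² = P²·S² = 3/7 ; C = -0.654654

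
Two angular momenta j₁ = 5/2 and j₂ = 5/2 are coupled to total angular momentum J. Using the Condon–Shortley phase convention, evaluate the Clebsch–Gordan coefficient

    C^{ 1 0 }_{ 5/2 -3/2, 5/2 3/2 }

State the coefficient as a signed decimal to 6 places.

triangle: 4!×1!×1!/7! = 24/5040
(j±m)!: 1!×4!×4!×1!×1!×1! = 576
prefactor² = (2J+1)×Δ×N² = 288/35
  k=3: −1/(3!×1!×1!×1!×0!×0!) = -1/6
  k=4: +1/(4!×0!×0!×0!×1!×1!) = 1/24
Σ = -1/8  ⇒  CG² = 288/35×(-1/8)² = 9/70
CG = −√(9/70) = -0.358569

-0.358569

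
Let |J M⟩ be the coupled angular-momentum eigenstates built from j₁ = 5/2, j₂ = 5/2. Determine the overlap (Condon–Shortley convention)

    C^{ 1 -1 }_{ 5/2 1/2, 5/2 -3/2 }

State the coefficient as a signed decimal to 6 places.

-0.478091

triangle: 4!*1!*1!/7! = 24/5040
(j±m)!: 3!*2!*1!*4!*0!*2! = 576
prefactor² = (2J+1)*Δ*N² = 288/35
  k=1: −1/(1!*3!*1!*0!*0!*1!) = -1/6
Σ = -1/6  ⇒  CG² = 288/35*(-1/6)² = 8/35
CG = −√(8/35) = -0.478091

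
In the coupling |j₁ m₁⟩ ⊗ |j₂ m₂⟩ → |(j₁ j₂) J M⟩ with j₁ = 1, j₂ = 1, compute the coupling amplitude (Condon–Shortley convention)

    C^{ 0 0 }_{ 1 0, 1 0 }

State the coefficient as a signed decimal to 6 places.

-0.577350

j₁+j₂−J=2  J+j₁−j₂=0  J−j₁+j₂=0  j₁+j₂+J+1=3
(j₁±m₁, j₂±m₂, J±M) = (1,1,1,1,0,0)
P² = 1/3
sum k=1..1:
  [1] −1/1 = -1
S = -1
C² = P²·S² = 1/3 ; C = -0.577350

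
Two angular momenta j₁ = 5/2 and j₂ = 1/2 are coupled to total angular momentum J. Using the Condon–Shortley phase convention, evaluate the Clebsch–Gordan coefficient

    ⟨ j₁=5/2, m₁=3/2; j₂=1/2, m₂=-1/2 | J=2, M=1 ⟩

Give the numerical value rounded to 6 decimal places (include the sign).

√[5·1!4!0!/6! · 4!1!0!1!3!1!] = √(24)
  +(−1)^0/∏(0,1,1,0,3,0)! = 1/6  (running 1/6)
⟨..|..⟩ = √(24)·(1/6) = +0.816497

+0.816497  (= +√(2/3))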